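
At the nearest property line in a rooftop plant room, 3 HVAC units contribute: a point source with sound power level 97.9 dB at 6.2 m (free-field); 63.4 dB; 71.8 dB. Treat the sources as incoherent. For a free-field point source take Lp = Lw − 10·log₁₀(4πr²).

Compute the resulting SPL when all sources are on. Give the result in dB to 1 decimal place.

74.8 dB

Source at 6.2 m: Lp = 97.9 − 10·log₁₀(4π·6.2²) = 97.9 − 10·log₁₀(483.051) = 71.1 dB.
Converting to relative power and adding: 10^(71.1/10) + 10^(63.4/10) + 10^(71.8/10) = 3.021e+07.
Combined level = 10 log₁₀(3.021e+07) = 74.8 dB.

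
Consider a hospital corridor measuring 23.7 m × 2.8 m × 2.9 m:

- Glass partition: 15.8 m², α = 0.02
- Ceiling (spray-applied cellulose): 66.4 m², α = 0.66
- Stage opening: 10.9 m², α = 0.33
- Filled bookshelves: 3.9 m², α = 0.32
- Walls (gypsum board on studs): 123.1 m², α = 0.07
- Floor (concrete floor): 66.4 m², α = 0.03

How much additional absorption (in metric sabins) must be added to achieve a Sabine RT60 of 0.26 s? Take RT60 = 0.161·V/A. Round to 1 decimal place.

59.6 sabins

A₁ = Σ Sᵢαᵢ = 15.8*0.02 + 66.4*0.66 + 10.9*0.33 + 3.9*0.32 + 123.1*0.07 + 66.4*0.03 = 59.594 sabins.
Target A₂ = 0.161·192.444/0.26 = 119.167 sabins (V = 192.444 m³).
Shortfall: 119.167 − 59.594 = 59.6 sabins.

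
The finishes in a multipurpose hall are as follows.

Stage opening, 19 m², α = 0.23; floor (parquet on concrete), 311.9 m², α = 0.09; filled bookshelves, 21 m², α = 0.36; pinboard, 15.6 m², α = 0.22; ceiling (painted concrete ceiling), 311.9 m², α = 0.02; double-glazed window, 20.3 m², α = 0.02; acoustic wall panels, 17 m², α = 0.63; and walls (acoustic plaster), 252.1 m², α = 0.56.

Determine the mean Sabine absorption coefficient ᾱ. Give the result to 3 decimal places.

0.208

S = Σ Sᵢ = 19 + 311.9 + 21 + 15.6 + 311.9 + 20.3 + 17 + 252.1 = 968.8 m².
Σ(Sᵢαᵢ) = 19*0.23 + 311.9*0.09 + 21*0.36 + 15.6*0.22 + 311.9*0.02 + 20.3*0.02 + 17*0.63 + 252.1*0.56 = 201.963.
ᾱ = 201.963 / 968.8 = 0.208.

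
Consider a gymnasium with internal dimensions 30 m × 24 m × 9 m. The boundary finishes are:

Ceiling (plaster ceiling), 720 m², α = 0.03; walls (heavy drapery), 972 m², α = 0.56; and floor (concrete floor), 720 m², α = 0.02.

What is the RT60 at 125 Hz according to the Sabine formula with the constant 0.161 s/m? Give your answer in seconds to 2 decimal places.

1.80 s

A = Σ Sᵢαᵢ = 720·0.03 + 972·0.56 + 720·0.02 = 580.320 sabins.
Room volume: 6480 m³.
RT60 = 0.161 · V / A = 0.161 × 6480 / 580.320 = 1.80 s.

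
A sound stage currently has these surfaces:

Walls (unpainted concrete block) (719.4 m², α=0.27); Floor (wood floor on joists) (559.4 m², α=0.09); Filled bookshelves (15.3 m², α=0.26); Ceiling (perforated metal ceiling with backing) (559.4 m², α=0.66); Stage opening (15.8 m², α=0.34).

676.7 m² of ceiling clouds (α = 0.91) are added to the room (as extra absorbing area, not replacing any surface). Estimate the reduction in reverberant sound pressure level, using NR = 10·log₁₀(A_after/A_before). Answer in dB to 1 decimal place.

3.0 dB

Equivalent absorption area: A_before = 719.4*0.27 + 559.4*0.09 + 15.3*0.26 + 559.4*0.66 + 15.8*0.34 = 623.138 m².
Added absorption = 676.7 × 0.91 = 615.797 sabins.
New total A_after = 1238.935 sabins.
Reduction = 10 log₁₀(A_after/A_before) = 10 log₁₀(1.9882) = 3.0 dB.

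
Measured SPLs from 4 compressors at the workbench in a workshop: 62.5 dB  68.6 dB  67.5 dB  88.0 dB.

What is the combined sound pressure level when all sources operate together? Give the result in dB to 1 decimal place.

88.1 dB

Converting to relative power and adding: 10^(62.5/10) + 10^(68.6/10) + 10^(67.5/10) + 10^(88.0/10) = 6.456e+08.
Combined level = 10 log₁₀(6.456e+08) = 88.1 dB.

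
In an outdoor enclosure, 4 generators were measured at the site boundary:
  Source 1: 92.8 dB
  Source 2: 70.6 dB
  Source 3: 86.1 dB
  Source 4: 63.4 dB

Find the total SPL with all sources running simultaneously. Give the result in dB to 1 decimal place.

Sum in the linear (power) domain: Σ 10^(Lᵢ/10) = 10^(92.8/10) + 10^(70.6/10) + 10^(86.1/10) + 10^(63.4/10) = 2.327e+09.
Back to dB: 10·log₁₀ Σ = 93.7 dB.

93.7 dB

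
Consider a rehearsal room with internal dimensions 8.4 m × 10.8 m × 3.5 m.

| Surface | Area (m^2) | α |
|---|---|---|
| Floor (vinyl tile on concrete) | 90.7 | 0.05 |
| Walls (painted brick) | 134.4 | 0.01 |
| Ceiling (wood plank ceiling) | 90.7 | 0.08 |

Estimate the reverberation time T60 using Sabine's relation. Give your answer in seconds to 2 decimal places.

3.89 sec

Summing Sᵢαᵢ: 4.535 + 1.344 + 7.256 → A = 13.135 sabins.
Volume V = 8.4 × 10.8 × 3.5 = 317.52 m³.
RT60 = 0.161 · V / A = 0.161 × 317.52 / 13.135 = 3.89 s.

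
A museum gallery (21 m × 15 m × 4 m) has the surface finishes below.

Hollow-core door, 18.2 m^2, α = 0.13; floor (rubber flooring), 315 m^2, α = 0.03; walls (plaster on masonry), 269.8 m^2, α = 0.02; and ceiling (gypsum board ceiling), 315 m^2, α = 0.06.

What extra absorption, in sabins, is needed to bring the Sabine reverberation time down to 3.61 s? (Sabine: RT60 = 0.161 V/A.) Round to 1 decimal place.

20.1 sabins

Summing Sᵢαᵢ: 2.366 + 9.450 + 5.396 + 18.900 → A₁ = 36.112 sabins.
Target A₂ = 0.161·1260/3.61 = 56.194 sabins (V = 1260 m³).
Additional absorption ΔA = 56.194 − 36.112 = 20.1 sabins.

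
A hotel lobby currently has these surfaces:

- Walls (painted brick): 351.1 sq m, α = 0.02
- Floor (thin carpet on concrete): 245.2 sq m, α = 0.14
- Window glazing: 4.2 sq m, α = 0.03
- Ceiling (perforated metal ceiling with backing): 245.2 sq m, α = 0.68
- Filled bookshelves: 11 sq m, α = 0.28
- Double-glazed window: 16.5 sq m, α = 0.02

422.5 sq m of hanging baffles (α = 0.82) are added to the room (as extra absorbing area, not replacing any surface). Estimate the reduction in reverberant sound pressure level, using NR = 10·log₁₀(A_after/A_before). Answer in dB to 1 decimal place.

Total absorption A_before = 351.1*0.02 + 245.2*0.14 + 4.2*0.03 + 245.2*0.68 + 11*0.28 + 16.5*0.02
  = 7.022 + 34.328 + 0.126 + 166.736 + 3.080 + 0.330 = 211.622 sq m sabins.
Treatment contributes 422.5·0.82 = 346.450 sabins.
A_after = 211.622 + 346.450 = 558.072 sabins.
NR = 10·log₁₀(558.072/211.622) = 4.2 dB.

4.2 dB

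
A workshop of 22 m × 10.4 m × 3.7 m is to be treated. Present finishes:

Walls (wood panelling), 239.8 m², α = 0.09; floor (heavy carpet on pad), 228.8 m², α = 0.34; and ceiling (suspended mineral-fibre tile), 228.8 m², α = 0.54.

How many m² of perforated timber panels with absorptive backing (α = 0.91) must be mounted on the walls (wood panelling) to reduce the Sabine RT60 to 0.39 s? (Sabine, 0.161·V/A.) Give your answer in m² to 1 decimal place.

154.3

Equivalent absorption area: A₁ = 239.8*0.09 + 228.8*0.34 + 228.8*0.54 = 222.926 m².
Required A₂ = 0.161·846.56/0.39 = 349.477 sabins.
ΔA needed = 349.477 − 222.926 = 126.551 sabins.
Each m² of panel replacing the walls (wood panelling) adds (0.91 − 0.09) = 0.82 sabins.
Panel area = 126.551 / 0.82 = 154.3 m².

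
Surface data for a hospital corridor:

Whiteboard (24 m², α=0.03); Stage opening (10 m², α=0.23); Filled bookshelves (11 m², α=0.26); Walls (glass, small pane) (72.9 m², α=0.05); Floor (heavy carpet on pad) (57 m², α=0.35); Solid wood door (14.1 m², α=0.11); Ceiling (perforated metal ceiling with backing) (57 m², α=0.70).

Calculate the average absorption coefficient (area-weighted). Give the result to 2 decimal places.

S = Σ Sᵢ = 24 + 10 + 11 + 72.9 + 57 + 14.1 + 57 = 246.0 m².
Weighted sum Σ Sα = 70.926.
ᾱ = A/S = 0.29.

0.29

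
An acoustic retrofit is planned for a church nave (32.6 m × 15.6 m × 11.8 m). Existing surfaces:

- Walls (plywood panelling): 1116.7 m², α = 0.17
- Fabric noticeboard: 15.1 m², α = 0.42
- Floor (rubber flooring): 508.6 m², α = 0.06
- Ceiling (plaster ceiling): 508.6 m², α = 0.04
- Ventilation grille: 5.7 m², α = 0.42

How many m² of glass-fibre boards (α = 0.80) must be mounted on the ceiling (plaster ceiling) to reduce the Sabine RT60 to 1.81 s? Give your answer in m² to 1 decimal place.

Total absorption A₁ = 1116.7×0.17 + 15.1×0.42 + 508.6×0.06 + 508.6×0.04 + 5.7×0.42
  = 189.839 + 6.342 + 30.516 + 20.344 + 2.394 = 249.435 m² sabins.
Required A₂ = 0.161·6001.008/1.81 = 533.791 sabins.
Absorption to add: 533.791 − 249.435 = 284.356 sabins.
Net gain per m²: Δα = 0.80 − 0.04 = 0.76.
Panel area = 284.356 / 0.76 = 374.2 m².

374.2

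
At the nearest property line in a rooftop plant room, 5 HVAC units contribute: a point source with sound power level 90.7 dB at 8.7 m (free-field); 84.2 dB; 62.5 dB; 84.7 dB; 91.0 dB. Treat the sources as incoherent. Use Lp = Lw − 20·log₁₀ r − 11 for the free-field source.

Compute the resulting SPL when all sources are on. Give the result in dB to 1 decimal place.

92.6 dB

Source at 8.7 m: Lp = 90.7 − 20·log₁₀(8.7) − 11 = 60.9 dB.
Converting to relative power and adding: 10^(60.9/10) + 10^(84.2/10) + 10^(62.5/10) + 10^(84.7/10) + 10^(91.0/10) = 1.82e+09.
Back to dB: 10·log₁₀ Σ = 92.6 dB.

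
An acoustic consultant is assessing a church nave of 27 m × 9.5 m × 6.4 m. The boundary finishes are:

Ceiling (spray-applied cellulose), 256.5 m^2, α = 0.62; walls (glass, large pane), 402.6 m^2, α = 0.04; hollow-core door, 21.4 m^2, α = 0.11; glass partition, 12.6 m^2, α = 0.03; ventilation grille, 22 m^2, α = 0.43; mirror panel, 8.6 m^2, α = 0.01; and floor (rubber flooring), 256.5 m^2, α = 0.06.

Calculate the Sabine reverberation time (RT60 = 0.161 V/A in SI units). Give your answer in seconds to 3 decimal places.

Total absorption A = 256.5*0.62 + 402.6*0.04 + 21.4*0.11 + 12.6*0.03 + 22*0.43 + 8.6*0.01 + 256.5*0.06
  = 159.030 + 16.104 + 2.354 + 0.378 + 9.460 + 0.086 + 15.390 = 202.802 m^2 sabins.
Volume V = 27 × 9.5 × 6.4 = 1641.6 m³.
T = 0.161 V/A = 0.161·1641.6/202.802 = 1.303 s.

1.303 s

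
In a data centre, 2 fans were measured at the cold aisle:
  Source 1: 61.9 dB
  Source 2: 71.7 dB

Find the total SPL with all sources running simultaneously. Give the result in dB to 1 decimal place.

Sum in the linear (power) domain: Σ 10^(Lᵢ/10) = 10^(61.9/10) + 10^(71.7/10) = 1.634e+07.
L_total = 10·log₁₀(1.634e+07) = 72.1 dB.

72.1 dB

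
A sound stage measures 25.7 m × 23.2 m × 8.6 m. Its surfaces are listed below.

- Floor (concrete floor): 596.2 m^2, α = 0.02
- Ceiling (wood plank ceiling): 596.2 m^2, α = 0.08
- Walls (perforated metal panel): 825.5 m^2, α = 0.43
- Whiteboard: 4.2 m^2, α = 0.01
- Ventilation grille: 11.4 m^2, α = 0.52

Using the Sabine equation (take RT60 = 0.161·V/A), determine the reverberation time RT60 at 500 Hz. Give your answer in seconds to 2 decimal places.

Total absorption A = 596.2×0.02 + 596.2×0.08 + 825.5×0.43 + 4.2×0.01 + 11.4×0.52
  = 11.924 + 47.696 + 354.965 + 0.042 + 5.928 = 420.555 m^2 sabins.
Room volume: 5127.664 m³.
RT60 = 0.161 · V / A = 0.161 × 5127.664 / 420.555 = 1.96 s.

1.96 seconds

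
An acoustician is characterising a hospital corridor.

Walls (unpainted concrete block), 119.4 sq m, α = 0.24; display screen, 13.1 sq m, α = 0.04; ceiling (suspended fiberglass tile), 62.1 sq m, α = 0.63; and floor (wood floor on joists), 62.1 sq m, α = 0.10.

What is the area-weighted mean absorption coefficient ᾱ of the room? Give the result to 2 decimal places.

S = Σ Sᵢ = 119.4 + 13.1 + 62.1 + 62.1 = 256.7 sq m.
Σ(Sᵢαᵢ) = 119.4*0.24 + 13.1*0.04 + 62.1*0.63 + 62.1*0.10 = 74.513.
ᾱ = 74.513 / 256.7 = 0.29.

0.29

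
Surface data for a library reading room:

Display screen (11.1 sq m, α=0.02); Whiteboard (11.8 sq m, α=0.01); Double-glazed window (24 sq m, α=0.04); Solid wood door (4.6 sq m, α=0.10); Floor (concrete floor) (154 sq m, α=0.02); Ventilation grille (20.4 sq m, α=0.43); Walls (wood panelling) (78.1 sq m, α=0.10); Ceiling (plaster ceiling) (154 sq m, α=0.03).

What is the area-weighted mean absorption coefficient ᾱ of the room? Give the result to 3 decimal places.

0.057

Total surface area S = 458.0 sq m.
Σ(Sᵢαᵢ) = 11.1×0.02 + 11.8×0.01 + 24×0.04 + 4.6×0.10 + 154×0.02 + 20.4×0.43 + 78.1×0.10 + 154×0.03 = 26.042.
ᾱ = A/S = 0.057.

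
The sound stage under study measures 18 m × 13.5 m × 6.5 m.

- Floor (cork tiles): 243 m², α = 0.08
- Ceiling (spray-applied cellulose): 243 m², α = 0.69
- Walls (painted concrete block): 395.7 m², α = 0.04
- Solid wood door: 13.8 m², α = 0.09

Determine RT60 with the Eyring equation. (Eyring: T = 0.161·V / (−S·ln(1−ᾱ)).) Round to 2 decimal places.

Total surface area S = 243 + 243 + 395.7 + 13.8 = 895.5 m².
Σ(Sᵢαᵢ) = 243·0.08 + 243·0.69 + 395.7·0.04 + 13.8·0.09 = 204.180.
ᾱ = 204.180 / 895.5 = 0.2280.
−S·ln(1−ᾱ) = −895.5 × ln(1 − 0.2280) = 231.729.
V = 18 × 13.5 × 6.5 = 1579.5 m³.
T = 0.161·V/[−S·ln(1−ᾱ)] = 0.161·1579.5/231.729 = 1.10 s.

1.10 s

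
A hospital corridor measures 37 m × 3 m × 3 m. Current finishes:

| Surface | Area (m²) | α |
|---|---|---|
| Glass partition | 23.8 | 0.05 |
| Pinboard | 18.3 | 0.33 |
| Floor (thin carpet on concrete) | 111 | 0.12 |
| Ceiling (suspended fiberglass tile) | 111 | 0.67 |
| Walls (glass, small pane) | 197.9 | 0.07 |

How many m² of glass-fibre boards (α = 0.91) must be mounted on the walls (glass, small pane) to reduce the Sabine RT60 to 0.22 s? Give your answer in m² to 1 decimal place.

160.6

Summing Sᵢαᵢ: 1.190 + 6.039 + 13.320 + 74.370 + 13.853 → A₁ = 108.772 sabins.
V = 333 m³. Target absorption A₂ = 0.161 × 333 / 0.22 = 243.695 sabins.
Absorption to add: 243.695 − 108.772 = 134.923 sabins.
Each m² of panel replacing the walls (glass, small pane) adds (0.91 − 0.07) = 0.84 sabins.
Panel area = 134.923 / 0.84 = 160.6 m².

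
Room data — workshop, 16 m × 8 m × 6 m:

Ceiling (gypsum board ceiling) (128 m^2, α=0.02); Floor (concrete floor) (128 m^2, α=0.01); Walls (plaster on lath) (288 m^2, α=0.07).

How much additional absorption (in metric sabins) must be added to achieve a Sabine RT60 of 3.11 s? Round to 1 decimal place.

A₁ = Σ Sᵢαᵢ = 128·0.02 + 128·0.01 + 288·0.07 = 24.000 sabins.
Target A₂ = 0.161·768/3.11 = 39.758 sabins (V = 768 m³).
Shortfall: 39.758 − 24.000 = 15.8 sabins.

15.8 sabins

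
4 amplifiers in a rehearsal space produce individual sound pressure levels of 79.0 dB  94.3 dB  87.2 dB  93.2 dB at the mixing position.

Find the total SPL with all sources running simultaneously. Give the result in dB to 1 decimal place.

97.3 dB

Σ 10^(Lᵢ/10) = 5.385e+09.
Combined level = 10 log₁₀(5.385e+09) = 97.3 dB.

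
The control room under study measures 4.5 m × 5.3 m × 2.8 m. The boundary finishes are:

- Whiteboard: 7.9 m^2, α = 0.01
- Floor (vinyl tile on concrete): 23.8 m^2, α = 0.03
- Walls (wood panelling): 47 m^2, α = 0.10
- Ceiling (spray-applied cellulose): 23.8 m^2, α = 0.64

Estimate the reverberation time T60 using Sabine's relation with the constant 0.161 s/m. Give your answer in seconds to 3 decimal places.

Summing Sᵢαᵢ: 0.079 + 0.714 + 4.700 + 15.232 → A = 20.725 sabins.
V = 4.5·5.3·2.8 = 66.78 m³.
RT60 = 0.161 · V / A = 0.161 × 66.78 / 20.725 = 0.519 s.

0.519 sec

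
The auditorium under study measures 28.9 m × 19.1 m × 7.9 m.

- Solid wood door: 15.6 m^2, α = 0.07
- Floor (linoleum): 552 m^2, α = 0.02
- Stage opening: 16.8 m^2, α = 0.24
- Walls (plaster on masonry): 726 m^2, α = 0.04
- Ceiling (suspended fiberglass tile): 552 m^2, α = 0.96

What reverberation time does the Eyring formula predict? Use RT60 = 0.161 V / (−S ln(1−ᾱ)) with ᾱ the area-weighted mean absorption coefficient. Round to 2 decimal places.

Total surface area S = 15.6 + 552 + 16.8 + 726 + 552 = 1862.4 m^2.
Σ(Sᵢαᵢ) = 15.6×0.07 + 552×0.02 + 16.8×0.24 + 726×0.04 + 552×0.96 = 575.124.
ᾱ = 575.124 / 1862.4 = 0.3088.
Eyring denominator: −S ln(1−ᾱ) = 687.833.
V = 28.9 × 19.1 × 7.9 = 4360.721 m³.
T = 0.161·V/[−S·ln(1−ᾱ)] = 0.161·4360.721/687.833 = 1.02 s.

1.02 s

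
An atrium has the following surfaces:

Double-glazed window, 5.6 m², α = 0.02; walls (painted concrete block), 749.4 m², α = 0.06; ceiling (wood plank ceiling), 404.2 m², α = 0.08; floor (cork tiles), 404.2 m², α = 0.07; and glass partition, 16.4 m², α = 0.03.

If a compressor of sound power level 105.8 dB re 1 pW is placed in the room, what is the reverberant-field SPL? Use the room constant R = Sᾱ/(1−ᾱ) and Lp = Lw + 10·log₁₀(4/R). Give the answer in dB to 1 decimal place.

91.3 dB

A = 106.198 sabins; S = 1579.8 m².
ᾱ = 0.0672, so room constant R = A/(1−ᾱ) = 113.849 m².
Lp = 105.8 + 10·log₁₀(4/113.849) = 105.8 + (-14.54) = 91.3 dB.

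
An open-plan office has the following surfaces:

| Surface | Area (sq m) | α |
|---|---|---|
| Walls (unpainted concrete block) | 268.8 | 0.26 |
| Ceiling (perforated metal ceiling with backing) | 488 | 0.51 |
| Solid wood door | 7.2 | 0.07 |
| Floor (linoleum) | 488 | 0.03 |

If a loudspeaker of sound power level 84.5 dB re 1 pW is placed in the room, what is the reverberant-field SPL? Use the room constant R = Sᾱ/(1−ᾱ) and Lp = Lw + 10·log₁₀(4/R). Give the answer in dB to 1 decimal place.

Σ(Sᵢαᵢ) = 268.8×0.26 + 488×0.51 + 7.2×0.07 + 488×0.03 = 333.912; total area S = 1252.0 sq m.
ᾱ = 333.912/1252.0 = 0.2667; R = Sᾱ/(1−ᾱ) = 333.912/(1−0.2667) = 455.355 sq m.
Lp = 84.5 + 10·log₁₀(4/455.355) = 84.5 + (-20.56) = 63.9 dB.

63.9 dB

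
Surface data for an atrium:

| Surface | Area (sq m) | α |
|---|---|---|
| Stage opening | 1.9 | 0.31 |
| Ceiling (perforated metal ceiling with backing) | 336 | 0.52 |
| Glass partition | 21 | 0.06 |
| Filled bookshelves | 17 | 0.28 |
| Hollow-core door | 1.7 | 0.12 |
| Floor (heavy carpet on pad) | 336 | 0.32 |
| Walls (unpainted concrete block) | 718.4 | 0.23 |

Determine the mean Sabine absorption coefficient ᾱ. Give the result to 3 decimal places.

0.317

Total surface area S = 1432.0 sq m.
Σ(Sᵢαᵢ) = 1.9×0.31 + 336×0.52 + 21×0.06 + 17×0.28 + 1.7×0.12 + 336×0.32 + 718.4×0.23 = 454.285.
ᾱ = A/S = 0.317.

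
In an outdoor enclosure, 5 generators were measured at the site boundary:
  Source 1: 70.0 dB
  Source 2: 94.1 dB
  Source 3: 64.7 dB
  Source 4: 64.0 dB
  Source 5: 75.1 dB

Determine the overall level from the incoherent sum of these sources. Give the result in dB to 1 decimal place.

Σ 10^(Lᵢ/10) = 2.618e+09.
Combined level = 10 log₁₀(2.618e+09) = 94.2 dB.

94.2 dB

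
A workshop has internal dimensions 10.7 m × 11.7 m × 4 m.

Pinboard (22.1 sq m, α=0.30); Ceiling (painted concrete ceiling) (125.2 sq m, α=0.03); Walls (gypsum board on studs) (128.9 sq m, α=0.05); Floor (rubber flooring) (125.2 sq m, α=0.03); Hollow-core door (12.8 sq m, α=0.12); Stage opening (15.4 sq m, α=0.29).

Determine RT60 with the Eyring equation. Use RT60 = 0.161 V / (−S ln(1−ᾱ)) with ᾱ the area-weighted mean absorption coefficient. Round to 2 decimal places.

2.94 seconds

S = Σ Sᵢ = 429.6 sq m.
Σ(Sᵢαᵢ) = 22.1·0.30 + 125.2·0.03 + 128.9·0.05 + 125.2·0.03 + 12.8·0.12 + 15.4·0.29 = 26.589.
Mean coefficient ᾱ = A/S = 0.0619.
Eyring denominator: −S ln(1−ᾱ) = 27.451.
V = 10.7 × 11.7 × 4 = 500.76 m³.
T = 0.161·V/[−S·ln(1−ᾱ)] = 0.161·500.76/27.451 = 2.94 s.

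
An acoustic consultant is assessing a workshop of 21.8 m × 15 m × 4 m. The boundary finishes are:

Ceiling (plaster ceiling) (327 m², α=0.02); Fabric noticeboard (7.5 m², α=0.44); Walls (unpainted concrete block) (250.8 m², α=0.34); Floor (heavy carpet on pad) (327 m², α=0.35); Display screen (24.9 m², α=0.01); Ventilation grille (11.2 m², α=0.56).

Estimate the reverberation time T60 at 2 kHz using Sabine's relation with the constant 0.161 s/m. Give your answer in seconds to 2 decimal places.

0.97 s

A = Σ Sᵢαᵢ = 327·0.02 + 7.5·0.44 + 250.8·0.34 + 327·0.35 + 24.9·0.01 + 11.2·0.56 = 216.083 sabins.
V = 21.8·15·4 = 1308 m³.
T = 0.161 V/A = 0.161·1308/216.083 = 0.97 s.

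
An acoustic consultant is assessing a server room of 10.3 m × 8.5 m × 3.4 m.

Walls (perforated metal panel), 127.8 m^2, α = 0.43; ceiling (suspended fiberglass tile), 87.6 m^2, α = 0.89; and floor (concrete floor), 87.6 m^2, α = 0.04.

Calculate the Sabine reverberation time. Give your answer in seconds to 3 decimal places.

Total absorption A = 127.8*0.43 + 87.6*0.89 + 87.6*0.04
  = 54.954 + 77.964 + 3.504 = 136.422 m^2 sabins.
V = 10.3·8.5·3.4 = 297.67 m³.
Sabine: RT60 = 0.161 × 297.67 / 136.422 = 0.351 s.

0.351 seconds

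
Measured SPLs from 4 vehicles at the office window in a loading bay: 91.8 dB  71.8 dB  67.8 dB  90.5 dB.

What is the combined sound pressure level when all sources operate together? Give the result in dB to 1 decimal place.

Σ 10^(Lᵢ/10) = 2.657e+09.
Back to dB: 10·log₁₀ Σ = 94.2 dB.

94.2 dB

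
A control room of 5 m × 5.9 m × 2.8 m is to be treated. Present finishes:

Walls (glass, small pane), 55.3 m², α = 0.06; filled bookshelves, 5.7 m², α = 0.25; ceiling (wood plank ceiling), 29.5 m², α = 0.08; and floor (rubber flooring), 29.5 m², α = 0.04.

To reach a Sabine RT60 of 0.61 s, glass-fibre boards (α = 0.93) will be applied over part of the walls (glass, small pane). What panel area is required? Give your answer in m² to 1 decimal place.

15.5

Equivalent absorption area: A₁ = 55.3*0.06 + 5.7*0.25 + 29.5*0.08 + 29.5*0.04 = 8.283 m².
Required A₂ = 0.161·82.6/0.61 = 21.801 sabins.
Absorption to add: 21.801 − 8.283 = 13.518 sabins.
Each m² of panel replacing the walls (glass, small pane) adds (0.93 − 0.06) = 0.87 sabins.
Panel area = 13.518 / 0.87 = 15.5 m².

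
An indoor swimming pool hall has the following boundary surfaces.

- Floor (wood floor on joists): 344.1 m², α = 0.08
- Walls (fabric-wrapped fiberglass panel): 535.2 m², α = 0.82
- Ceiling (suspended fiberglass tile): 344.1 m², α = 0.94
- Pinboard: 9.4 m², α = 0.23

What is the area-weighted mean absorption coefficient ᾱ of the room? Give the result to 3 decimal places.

0.642

S = Σ Sᵢ = 344.1 + 535.2 + 344.1 + 9.4 = 1232.8 m².
A = 344.1·0.08 + 535.2·0.82 + 344.1·0.94 + 9.4·0.23 = 792.008 sabins.
ᾱ = A/S = 0.642.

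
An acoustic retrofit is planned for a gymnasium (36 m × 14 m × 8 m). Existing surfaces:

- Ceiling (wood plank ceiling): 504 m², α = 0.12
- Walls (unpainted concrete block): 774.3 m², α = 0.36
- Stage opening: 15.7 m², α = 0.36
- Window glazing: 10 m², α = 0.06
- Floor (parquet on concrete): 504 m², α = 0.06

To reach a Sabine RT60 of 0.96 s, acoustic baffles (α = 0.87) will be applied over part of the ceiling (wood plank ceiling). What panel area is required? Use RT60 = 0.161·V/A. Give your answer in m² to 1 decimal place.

400.6

Total absorption A₁ = 504·0.12 + 774.3·0.36 + 15.7·0.36 + 10·0.06 + 504·0.06
  = 60.480 + 278.748 + 5.652 + 0.600 + 30.240 = 375.720 m² sabins.
Required A₂ = 0.161·4032/0.96 = 676.200 sabins.
ΔA needed = 676.200 − 375.720 = 300.480 sabins.
Net gain per m²: Δα = 0.87 − 0.12 = 0.75.
Panel area = 300.480 / 0.75 = 400.6 m².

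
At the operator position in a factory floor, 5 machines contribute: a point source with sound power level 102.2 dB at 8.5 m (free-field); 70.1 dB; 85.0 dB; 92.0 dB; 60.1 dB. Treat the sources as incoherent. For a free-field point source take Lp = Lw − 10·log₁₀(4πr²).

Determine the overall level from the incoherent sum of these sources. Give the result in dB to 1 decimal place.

Source at 8.5 m: Lp = 102.2 − 10·log₁₀(4π·8.5²) = 102.2 − 10·log₁₀(907.920) = 72.6 dB.
Sum in the linear (power) domain: Σ 10^(Lᵢ/10) = 10^(72.6/10) + 10^(70.1/10) + 10^(85.0/10) + 10^(92.0/10) + 10^(60.1/10) = 1.931e+09.
Back to dB: 10·log₁₀ Σ = 92.9 dB.

92.9 dB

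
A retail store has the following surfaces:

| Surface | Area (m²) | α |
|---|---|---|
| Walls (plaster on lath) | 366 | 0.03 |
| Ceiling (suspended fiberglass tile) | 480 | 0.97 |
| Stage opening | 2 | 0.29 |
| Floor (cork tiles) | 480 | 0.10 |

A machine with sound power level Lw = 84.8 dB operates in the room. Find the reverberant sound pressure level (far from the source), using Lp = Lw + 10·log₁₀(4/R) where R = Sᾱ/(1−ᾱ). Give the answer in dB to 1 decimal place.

61.4 dB

Σ(Sᵢαᵢ) = 366×0.03 + 480×0.97 + 2×0.29 + 480×0.10 = 525.160; total area S = 1328.0 m².
ᾱ = 525.160/1328.0 = 0.3955; R = Sᾱ/(1−ᾱ) = 525.160/(1−0.3955) = 868.751 m².
Lp = Lw + 10 log₁₀(4/R) = 84.8 -23.37 = 61.4 dB.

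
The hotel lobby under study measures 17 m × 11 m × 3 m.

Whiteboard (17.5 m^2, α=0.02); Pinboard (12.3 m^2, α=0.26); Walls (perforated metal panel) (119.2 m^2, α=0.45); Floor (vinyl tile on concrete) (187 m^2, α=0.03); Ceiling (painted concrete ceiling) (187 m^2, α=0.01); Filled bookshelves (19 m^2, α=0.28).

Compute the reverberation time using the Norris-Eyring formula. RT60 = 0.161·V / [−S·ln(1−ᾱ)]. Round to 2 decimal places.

1.21 s

S = Σ Sᵢ = 542.0 m^2.
Σ(Sᵢαᵢ) = 17.5·0.02 + 12.3·0.26 + 119.2·0.45 + 187·0.03 + 187·0.01 + 19·0.28 = 69.988.
ᾱ = 69.988 / 542.0 = 0.1291.
−S·ln(1−ᾱ) = −542.0 × ln(1 − 0.1291) = 74.920.
V = 17 × 11 × 3 = 561 m³.
T = 0.161·V/[−S·ln(1−ᾱ)] = 0.161·561/74.920 = 1.21 s.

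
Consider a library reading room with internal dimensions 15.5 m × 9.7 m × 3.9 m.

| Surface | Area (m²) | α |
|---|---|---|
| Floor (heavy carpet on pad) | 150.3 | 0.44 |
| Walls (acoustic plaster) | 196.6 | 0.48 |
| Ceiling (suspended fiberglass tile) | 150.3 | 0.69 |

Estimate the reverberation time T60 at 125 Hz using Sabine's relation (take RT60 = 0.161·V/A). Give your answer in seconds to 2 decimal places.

A = Σ Sᵢαᵢ = 150.3×0.44 + 196.6×0.48 + 150.3×0.69 = 264.207 sabins.
V = 15.5·9.7·3.9 = 586.365 m³.
RT60 = 0.161 · V / A = 0.161 × 586.365 / 264.207 = 0.36 s.

0.36 s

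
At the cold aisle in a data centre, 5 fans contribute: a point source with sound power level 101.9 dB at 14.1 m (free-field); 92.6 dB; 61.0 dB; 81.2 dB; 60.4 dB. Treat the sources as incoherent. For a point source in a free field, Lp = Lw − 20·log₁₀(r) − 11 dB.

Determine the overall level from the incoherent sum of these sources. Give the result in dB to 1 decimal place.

Source at 14.1 m: Lp = 101.9 − 20·log₁₀(14.1) − 11 = 67.9 dB.
Converting to relative power and adding: 10^(67.9/10) + 10^(92.6/10) + 10^(61.0/10) + 10^(81.2/10) + 10^(60.4/10) = 1.96e+09.
Combined level = 10 log₁₀(1.96e+09) = 92.9 dB.

92.9 dB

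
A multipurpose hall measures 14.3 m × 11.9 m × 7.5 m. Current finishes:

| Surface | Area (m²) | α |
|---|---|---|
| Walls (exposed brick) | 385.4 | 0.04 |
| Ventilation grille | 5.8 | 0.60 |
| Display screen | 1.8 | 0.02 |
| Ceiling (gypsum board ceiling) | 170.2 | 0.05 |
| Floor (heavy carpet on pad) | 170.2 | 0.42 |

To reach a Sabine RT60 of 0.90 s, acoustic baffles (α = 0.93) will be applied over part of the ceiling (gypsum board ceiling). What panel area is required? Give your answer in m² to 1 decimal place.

Summing Sᵢαᵢ: 15.416 + 3.480 + 0.036 + 8.510 + 71.484 → A₁ = 98.926 sabins.
Required A₂ = 0.161·1276.275/0.90 = 228.311 sabins.
Absorption to add: 228.311 − 98.926 = 129.385 sabins.
Each m² of panel replacing the ceiling (gypsum board ceiling) adds (0.93 − 0.05) = 0.88 sabins.
Area = ΔA/Δα = 129.385/0.88 = 147.0 m².

147.0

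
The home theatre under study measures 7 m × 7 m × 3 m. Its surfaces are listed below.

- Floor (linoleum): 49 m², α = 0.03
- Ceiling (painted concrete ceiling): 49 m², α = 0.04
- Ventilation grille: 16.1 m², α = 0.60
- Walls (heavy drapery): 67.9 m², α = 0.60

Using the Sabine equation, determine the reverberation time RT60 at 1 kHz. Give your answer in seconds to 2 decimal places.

Equivalent absorption area: A = 49·0.03 + 49·0.04 + 16.1·0.60 + 67.9·0.60 = 53.830 m².
Volume V = 7 × 7 × 3 = 147 m³.
Sabine: RT60 = 0.161 × 147 / 53.830 = 0.44 s.

0.44 seconds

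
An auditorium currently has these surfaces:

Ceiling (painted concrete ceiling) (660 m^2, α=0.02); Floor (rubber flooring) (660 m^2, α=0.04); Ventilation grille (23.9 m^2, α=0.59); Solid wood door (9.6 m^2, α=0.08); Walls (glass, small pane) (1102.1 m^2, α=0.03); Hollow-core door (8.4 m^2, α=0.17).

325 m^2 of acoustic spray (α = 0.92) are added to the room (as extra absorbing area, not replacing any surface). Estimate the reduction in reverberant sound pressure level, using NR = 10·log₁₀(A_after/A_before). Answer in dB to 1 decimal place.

6.4 dB

Total absorption A_before = 660×0.02 + 660×0.04 + 23.9×0.59 + 9.6×0.08 + 1102.1×0.03 + 8.4×0.17
  = 13.200 + 26.400 + 14.101 + 0.768 + 33.063 + 1.428 = 88.960 m^2 sabins.
Treatment contributes 325·0.92 = 299.000 sabins.
A_after = 88.960 + 299.000 = 387.960 sabins.
NR = 10·log₁₀(387.960/88.960) = 6.4 dB.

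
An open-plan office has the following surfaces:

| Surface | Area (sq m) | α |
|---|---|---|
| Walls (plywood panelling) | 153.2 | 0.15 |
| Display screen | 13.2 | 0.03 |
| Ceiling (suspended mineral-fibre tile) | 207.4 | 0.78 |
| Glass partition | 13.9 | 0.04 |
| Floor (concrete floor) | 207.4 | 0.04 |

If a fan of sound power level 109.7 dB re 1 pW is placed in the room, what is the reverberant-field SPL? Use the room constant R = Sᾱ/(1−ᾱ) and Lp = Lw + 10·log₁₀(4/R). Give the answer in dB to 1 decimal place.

A = 194.000 sabins; S = 595.1 sq m.
ᾱ = 194.000/595.1 = 0.3260; R = Sᾱ/(1−ᾱ) = 194.000/(1−0.3260) = 287.834 sq m.
Lp = Lw + 10 log₁₀(4/R) = 109.7 -18.57 = 91.1 dB.

91.1 dB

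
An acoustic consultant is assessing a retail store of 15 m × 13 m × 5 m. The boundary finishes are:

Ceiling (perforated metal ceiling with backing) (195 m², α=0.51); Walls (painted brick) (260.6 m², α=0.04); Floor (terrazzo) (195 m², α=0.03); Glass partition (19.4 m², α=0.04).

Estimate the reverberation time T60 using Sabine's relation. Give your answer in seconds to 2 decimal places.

Equivalent absorption area: A = 195*0.51 + 260.6*0.04 + 195*0.03 + 19.4*0.04 = 116.500 m².
Room volume: 975 m³.
RT60 = 0.161 · V / A = 0.161 × 975 / 116.500 = 1.35 s.

1.35 s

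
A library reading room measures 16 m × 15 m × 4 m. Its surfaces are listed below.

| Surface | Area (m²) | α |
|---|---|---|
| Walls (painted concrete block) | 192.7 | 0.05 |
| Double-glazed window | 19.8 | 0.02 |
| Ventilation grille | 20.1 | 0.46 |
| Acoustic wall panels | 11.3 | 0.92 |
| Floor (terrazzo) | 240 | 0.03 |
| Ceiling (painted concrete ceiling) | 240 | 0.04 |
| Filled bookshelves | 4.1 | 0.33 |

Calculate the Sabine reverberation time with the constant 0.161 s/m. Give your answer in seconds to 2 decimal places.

3.23 seconds

Total absorption A = 192.7×0.05 + 19.8×0.02 + 20.1×0.46 + 11.3×0.92 + 240×0.03 + 240×0.04 + 4.1×0.33
  = 9.635 + 0.396 + 9.246 + 10.396 + 7.200 + 9.600 + 1.353 = 47.826 m² sabins.
Room volume: 960 m³.
RT60 = 0.161 · V / A = 0.161 × 960 / 47.826 = 3.23 s.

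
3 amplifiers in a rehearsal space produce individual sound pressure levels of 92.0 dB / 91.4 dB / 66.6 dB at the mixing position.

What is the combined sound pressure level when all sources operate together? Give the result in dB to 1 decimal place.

Converting to relative power and adding: 10^(92.0/10) + 10^(91.4/10) + 10^(66.6/10) = 2.97e+09.
Combined level = 10 log₁₀(2.97e+09) = 94.7 dB.

94.7 dB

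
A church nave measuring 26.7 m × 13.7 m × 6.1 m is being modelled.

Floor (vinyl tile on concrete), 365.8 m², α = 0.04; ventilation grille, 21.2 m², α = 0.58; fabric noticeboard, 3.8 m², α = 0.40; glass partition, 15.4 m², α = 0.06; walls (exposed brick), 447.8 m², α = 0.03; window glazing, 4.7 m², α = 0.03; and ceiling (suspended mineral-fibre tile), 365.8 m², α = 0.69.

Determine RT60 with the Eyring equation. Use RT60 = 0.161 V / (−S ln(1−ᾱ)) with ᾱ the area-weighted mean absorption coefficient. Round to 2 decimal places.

1.06 seconds

Total surface area S = 365.8 + 21.2 + 3.8 + 15.4 + 447.8 + 4.7 + 365.8 = 1224.5 m².
Absorption A = 365.8×0.04 + 21.2×0.58 + 3.8×0.40 + 15.4×0.06 + 447.8×0.03 + 4.7×0.03 + 365.8×0.69 = 295.349 sabins.
ᾱ = 295.349 / 1224.5 = 0.2412.
Eyring denominator: −S ln(1−ᾱ) = 337.983.
V = 26.7 × 13.7 × 6.1 = 2231.319 m³.
T = 0.161·V/[−S·ln(1−ᾱ)] = 0.161·2231.319/337.983 = 1.06 s.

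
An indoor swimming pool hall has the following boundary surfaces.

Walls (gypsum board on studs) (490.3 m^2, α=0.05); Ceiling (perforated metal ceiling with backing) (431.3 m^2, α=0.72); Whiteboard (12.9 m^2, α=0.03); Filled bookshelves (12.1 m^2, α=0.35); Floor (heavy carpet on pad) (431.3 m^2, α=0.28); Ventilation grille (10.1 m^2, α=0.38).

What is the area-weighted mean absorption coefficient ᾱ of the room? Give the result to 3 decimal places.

0.334

Total surface area S = 1388.0 m^2.
Weighted sum Σ Sα = 464.275.
ᾱ = A/S = 0.334.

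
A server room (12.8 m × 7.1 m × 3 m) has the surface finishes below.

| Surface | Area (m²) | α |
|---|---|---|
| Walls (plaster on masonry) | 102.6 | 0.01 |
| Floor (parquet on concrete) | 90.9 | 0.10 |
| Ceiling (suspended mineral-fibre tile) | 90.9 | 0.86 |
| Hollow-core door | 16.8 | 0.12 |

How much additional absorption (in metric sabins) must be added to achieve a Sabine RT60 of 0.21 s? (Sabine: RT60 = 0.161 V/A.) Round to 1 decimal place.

118.7 sabins

Summing Sᵢαᵢ: 1.026 + 9.090 + 78.174 + 2.016 → A₁ = 90.306 sabins.
For T = 0.21 s, need A₂ = 0.161·V/T = 0.161·272.64/0.21 = 209.024 sabins.
Additional absorption ΔA = 209.024 − 90.306 = 118.7 sabins.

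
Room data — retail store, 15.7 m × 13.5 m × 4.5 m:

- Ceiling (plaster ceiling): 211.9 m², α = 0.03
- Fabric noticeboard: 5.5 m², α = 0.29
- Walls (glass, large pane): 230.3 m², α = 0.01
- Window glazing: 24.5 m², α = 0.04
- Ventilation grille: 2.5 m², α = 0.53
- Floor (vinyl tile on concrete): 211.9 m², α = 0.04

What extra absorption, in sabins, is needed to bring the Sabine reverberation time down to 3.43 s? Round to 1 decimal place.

23.7 sabins

A₁ = Σ Sᵢαᵢ = 211.9·0.03 + 5.5·0.29 + 230.3·0.01 + 24.5·0.04 + 2.5·0.53 + 211.9·0.04 = 21.036 sabins.
For T = 3.43 s, need A₂ = 0.161·V/T = 0.161·953.775/3.43 = 44.769 sabins.
Shortfall: 44.769 − 21.036 = 23.7 sabins.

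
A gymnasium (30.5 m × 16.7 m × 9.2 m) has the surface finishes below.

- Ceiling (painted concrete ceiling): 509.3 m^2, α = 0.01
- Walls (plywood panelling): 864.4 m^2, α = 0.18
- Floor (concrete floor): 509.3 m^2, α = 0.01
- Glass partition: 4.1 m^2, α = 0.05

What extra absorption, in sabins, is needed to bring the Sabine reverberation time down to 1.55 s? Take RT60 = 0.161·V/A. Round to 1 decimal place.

A₁ = Σ Sᵢαᵢ = 509.3*0.01 + 864.4*0.18 + 509.3*0.01 + 4.1*0.05 = 165.983 sabins.
Target A₂ = 0.161·4686.02/1.55 = 486.741 sabins (V = 4686.02 m³).
ΔA = A₂ − A₁ = 486.741 − 165.983 = 320.8 sabins.

320.8 sabins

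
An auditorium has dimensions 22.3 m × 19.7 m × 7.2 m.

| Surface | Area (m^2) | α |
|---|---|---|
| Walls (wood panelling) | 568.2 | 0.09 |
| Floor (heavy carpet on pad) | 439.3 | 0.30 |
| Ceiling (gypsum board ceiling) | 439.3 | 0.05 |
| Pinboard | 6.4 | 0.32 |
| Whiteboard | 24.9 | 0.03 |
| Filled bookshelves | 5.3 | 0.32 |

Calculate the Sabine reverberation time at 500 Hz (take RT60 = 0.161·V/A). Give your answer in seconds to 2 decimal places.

2.43 s

Total absorption A = 568.2*0.09 + 439.3*0.30 + 439.3*0.05 + 6.4*0.32 + 24.9*0.03 + 5.3*0.32
  = 51.138 + 131.790 + 21.965 + 2.048 + 0.747 + 1.696 = 209.384 m^2 sabins.
Room volume: 3163.032 m³.
RT60 = 0.161 · V / A = 0.161 × 3163.032 / 209.384 = 2.43 s.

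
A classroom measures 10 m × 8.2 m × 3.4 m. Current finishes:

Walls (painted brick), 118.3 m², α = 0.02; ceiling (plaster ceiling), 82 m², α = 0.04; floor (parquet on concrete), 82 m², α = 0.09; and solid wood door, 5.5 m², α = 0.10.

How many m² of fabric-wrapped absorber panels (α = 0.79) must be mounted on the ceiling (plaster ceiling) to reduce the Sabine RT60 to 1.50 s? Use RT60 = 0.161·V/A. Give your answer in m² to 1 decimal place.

Total absorption A₁ = 118.3*0.02 + 82*0.04 + 82*0.09 + 5.5*0.10
  = 2.366 + 3.280 + 7.380 + 0.550 = 13.576 m² sabins.
V = 278.8 m³. Target absorption A₂ = 0.161 × 278.8 / 1.50 = 29.925 sabins.
ΔA needed = 29.925 − 13.576 = 16.349 sabins.
Net gain per m²: Δα = 0.79 − 0.04 = 0.75.
Area = ΔA/Δα = 16.349/0.75 = 21.8 m².

21.8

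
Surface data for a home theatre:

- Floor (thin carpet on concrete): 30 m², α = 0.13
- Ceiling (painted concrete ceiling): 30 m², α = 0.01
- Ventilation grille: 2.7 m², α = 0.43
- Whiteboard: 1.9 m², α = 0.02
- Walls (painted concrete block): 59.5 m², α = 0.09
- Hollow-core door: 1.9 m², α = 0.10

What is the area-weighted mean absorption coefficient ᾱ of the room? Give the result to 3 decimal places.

Total surface area S = 126.0 m².
Weighted sum Σ Sα = 10.944.
ᾱ = 10.944 / 126.0 = 0.087.

0.087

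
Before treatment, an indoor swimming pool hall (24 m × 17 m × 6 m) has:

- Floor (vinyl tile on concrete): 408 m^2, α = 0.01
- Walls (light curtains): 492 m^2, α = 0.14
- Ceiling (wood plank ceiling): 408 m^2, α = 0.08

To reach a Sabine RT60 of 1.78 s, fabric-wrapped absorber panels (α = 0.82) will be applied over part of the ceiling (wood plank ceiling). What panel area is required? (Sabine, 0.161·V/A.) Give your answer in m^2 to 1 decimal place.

Summing Sᵢαᵢ: 4.080 + 68.880 + 32.640 → A₁ = 105.600 sabins.
V = 2448 m³. Target absorption A₂ = 0.161 × 2448 / 1.78 = 221.420 sabins.
Absorption to add: 221.420 − 105.600 = 115.820 sabins.
Each m^2 of panel replacing the ceiling (wood plank ceiling) adds (0.82 − 0.08) = 0.74 sabins.
Area = ΔA/Δα = 115.820/0.74 = 156.5 m^2.

156.5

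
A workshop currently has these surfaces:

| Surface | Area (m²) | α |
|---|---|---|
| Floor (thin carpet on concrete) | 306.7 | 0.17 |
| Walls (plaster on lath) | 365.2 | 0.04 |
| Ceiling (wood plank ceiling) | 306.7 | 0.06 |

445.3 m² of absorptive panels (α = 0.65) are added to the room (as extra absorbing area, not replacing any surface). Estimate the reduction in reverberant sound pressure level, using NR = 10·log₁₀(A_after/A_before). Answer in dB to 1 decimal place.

Equivalent absorption area: A_before = 306.7*0.17 + 365.2*0.04 + 306.7*0.06 = 85.149 m².
Treatment contributes 445.3·0.65 = 289.445 sabins.
A_after = 85.149 + 289.445 = 374.594 sabins.
NR = 10·log₁₀(374.594/85.149) = 6.4 dB.

6.4 dB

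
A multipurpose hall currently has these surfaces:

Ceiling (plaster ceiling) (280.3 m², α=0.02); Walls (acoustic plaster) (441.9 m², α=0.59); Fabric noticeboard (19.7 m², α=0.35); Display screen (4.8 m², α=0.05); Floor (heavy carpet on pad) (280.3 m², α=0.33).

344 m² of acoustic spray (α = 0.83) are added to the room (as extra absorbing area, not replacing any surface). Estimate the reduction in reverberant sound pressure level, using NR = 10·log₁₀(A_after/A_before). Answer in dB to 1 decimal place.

2.5 dB

Total absorption A_before = 280.3·0.02 + 441.9·0.59 + 19.7·0.35 + 4.8·0.05 + 280.3·0.33
  = 5.606 + 260.721 + 6.895 + 0.240 + 92.499 = 365.961 m² sabins.
Added absorption = 344 × 0.83 = 285.520 sabins.
New total A_after = 651.481 sabins.
Reduction = 10 log₁₀(A_after/A_before) = 10 log₁₀(1.7802) = 2.5 dB.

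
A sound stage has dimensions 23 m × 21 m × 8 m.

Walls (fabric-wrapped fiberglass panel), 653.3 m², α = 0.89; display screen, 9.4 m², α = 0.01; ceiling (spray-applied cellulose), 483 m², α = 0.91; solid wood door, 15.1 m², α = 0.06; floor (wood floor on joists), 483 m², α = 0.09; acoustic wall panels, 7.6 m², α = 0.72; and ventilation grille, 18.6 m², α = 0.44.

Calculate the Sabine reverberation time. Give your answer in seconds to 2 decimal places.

A = Σ Sᵢαᵢ = 653.3·0.89 + 9.4·0.01 + 483·0.91 + 15.1·0.06 + 483·0.09 + 7.6·0.72 + 18.6·0.44 = 1079.093 sabins.
Room volume: 3864 m³.
T = 0.161 V/A = 0.161·3864/1079.093 = 0.58 s.

0.58 sec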